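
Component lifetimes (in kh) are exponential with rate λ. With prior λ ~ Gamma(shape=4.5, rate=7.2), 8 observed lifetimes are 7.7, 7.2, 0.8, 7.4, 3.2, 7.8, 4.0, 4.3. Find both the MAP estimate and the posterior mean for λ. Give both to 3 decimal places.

Σ times = 42.4. Posterior: Gamma(shape = 4.5+8 = 12.5, rate = 7.2+42.4 = 49.6).
Mode = (α−1)/β = 11.5/49.6 = 0.232.
Mean = α/β = 12.5/49.6 = 0.252.

MAP estimate = 0.232, posterior mean = 0.252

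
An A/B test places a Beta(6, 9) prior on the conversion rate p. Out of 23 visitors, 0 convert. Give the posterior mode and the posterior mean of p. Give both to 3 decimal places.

Posterior: Beta(6+0, 9+23) = Beta(6, 32).
Mode = (6−1)/(6+32−2) = 5/36 = 0.139.
Mean = 6/(6+32) = 6/38 = 0.158.
Right-skewed posterior ⇒ mode < mean.

posterior mode = 0.139, posterior mean = 0.158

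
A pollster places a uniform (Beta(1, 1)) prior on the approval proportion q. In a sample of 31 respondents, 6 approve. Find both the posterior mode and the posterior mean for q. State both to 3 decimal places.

Posterior: Beta(1+6, 1+25) = Beta(7, 26).
Mode = (7−1)/(7+26−2) = 6/31 = 0.194.
With a flat prior the MAP equals the MLE, 6/31.
Mean = 7/(7+26) = 7/33 = 0.212.

MAP = 0.194, posterior mean = 0.212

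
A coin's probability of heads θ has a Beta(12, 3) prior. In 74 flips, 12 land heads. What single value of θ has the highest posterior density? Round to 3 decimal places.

0.264

Posterior: Beta(12+12, 3+62) = Beta(24, 65).
Mode = (24−1)/(24+65−2) = 23/87 = 0.264.
Mean = 24/(24+65) = 24/89 = 0.270.
This is the posterior mode — the MAP estimate.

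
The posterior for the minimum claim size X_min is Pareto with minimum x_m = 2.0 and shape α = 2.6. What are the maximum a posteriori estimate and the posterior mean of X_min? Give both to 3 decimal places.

MAP = 2.000, posterior mean = 3.250

The Pareto density is strictly decreasing on [x_m, ∞), so the mode is x_m = 2.000.
Mean = α·x_m/(α−1) = 2.6·2.0/1.6 = 3.250.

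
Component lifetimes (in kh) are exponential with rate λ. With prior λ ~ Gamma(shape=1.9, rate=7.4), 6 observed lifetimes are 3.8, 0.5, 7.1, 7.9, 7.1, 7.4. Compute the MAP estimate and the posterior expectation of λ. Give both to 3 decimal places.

Σ times = 33.8. Posterior: Gamma(shape = 1.9+6 = 7.9, rate = 7.4+33.8 = 41.2).
Mode = (α−1)/β = 6.9/41.2 = 0.167.
Mean = α/β = 7.9/41.2 = 0.192.

MAP: 0.167. Posterior mean: 0.192.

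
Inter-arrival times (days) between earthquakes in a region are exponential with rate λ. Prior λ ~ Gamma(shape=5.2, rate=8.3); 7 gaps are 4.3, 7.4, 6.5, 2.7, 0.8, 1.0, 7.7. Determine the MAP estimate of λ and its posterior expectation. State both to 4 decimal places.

Σ times = 30.4. Posterior: Gamma(shape = 5.2+7 = 12.2, rate = 8.3+30.4 = 38.7).
Mode = (α−1)/β = 11.2/38.7 = 0.2894.
Mean = α/β = 12.2/38.7 = 0.3152.

MAP = 0.2894; posterior mean = 0.3152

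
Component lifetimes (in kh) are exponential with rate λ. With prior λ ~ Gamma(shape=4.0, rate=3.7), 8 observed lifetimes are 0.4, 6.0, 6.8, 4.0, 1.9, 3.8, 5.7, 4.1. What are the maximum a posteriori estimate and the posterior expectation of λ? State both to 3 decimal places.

Σ times = 32.7. Posterior: Gamma(shape = 4.0+8 = 12.0, rate = 3.7+32.7 = 36.4).
Mode = (α−1)/β = 11.0/36.4 = 0.302.
Mean = α/β = 12.0/36.4 = 0.330.

MAP = 0.302, posterior mean = 0.330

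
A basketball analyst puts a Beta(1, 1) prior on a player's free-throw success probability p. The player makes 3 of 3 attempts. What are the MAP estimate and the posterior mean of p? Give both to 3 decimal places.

MAP estimate = 1.000, posterior mean = 0.800

Posterior: Beta(1+3, 1+0) = Beta(4, 1).
Since β = 1 ≤ 1 and α > 1, the Beta density is monotone increasing on [0,1]; the mode is at 1.
Mean = 4/(4+1) = 0.800.
The mean is pulled below the mode by the posterior's left skew.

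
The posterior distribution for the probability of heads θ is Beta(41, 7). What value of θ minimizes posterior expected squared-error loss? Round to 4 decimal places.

0.8542

Mode = (41−1)/(41+7−2) = 40/46 = 0.8696.
Mean = 41/(41+7) = 41/48 = 0.8542.
Squared-error loss ⇒ the optimal estimator is the posterior mean.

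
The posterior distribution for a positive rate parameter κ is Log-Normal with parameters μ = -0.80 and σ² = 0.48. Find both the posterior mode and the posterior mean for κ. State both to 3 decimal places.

Mode = exp(μ − σ²) = exp(-1.28) = 0.278.
Mean = exp(μ + σ²/2) = exp(-0.560) = 0.571.
Mean > mode: the posterior has a right tail.

MAP = 0.278; posterior mean = 0.571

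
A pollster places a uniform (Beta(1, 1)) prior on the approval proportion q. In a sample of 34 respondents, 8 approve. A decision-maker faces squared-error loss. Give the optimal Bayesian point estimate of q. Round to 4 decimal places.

0.2500

Posterior: Beta(1+8, 1+26) = Beta(9, 27).
Mode = (9−1)/(9+27−2) = 8/34 = 0.2353.
Mean = 9/(9+27) = 9/36 = 0.2500.
Squared-error loss ⇒ the optimal estimator is the posterior mean.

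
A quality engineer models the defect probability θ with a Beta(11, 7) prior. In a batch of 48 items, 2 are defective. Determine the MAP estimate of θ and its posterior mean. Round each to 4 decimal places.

MAP = 0.1875, posterior mean = 0.1970

Posterior: Beta(11+2, 7+46) = Beta(13, 53).
Mode = (13−1)/(13+53−2) = 12/64 = 0.1875.
Mean = 13/(13+53) = 13/66 = 0.1970.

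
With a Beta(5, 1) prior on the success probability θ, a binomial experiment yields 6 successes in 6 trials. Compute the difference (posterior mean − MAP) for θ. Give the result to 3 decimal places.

Posterior: Beta(5+6, 1+0) = Beta(11, 1).
Since β = 1 ≤ 1 and α > 1, the Beta density is monotone increasing on [0,1]; the mode is at 1.
Mean = 11/(11+1) = 0.917.
Difference = 0.917 − 1.000 = -0.083.
The mean is pulled below the mode by the posterior's left skew.

-0.083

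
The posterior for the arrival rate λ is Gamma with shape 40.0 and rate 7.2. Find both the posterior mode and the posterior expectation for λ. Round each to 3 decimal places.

posterior mode = 5.417, posterior expectation = 5.556

Mode = (α−1)/β = 39.0/7.2 = 5.417.
Mean = α/β = 40.0/7.2 = 5.556.
Right-skewed posterior ⇒ mode < mean.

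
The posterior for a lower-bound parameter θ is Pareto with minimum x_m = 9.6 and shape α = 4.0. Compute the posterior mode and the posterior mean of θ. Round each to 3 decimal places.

MAP = 9.600, posterior mean = 12.800

The Pareto density is strictly decreasing on [x_m, ∞), so the mode is x_m = 9.600.
Mean = α·x_m/(α−1) = 4.0·9.6/3.0 = 12.800.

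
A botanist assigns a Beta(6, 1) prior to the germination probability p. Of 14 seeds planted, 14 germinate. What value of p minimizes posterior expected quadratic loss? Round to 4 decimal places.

0.9524

Posterior: Beta(6+14, 1+0) = Beta(20, 1).
Since β = 1 ≤ 1 and α > 1, the Beta density is monotone increasing on [0,1]; the mode is at 1.
Mean = 20/(20+1) = 0.9524.
Quadratic loss ⇒ the optimal estimator is the posterior mean.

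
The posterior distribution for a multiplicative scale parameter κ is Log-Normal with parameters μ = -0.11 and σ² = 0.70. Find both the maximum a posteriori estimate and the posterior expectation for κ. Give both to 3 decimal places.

Mode = exp(μ − σ²) = exp(-0.81) = 0.445.
Mean = exp(μ + σ²/2) = exp(0.240) = 1.271.
The mean is pulled above the mode by the posterior's right skew.

MAP = 0.445; posterior mean = 1.271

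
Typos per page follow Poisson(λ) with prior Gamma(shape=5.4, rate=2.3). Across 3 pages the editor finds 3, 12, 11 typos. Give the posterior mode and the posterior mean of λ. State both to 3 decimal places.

Σ counts = 26. Posterior: Gamma(shape = 5.4+26 = 31.4, rate = 2.3+3 = 5.3).
Mode = (α−1)/β = 30.4/5.3 = 5.736.
Mean = α/β = 31.4/5.3 = 5.925.

λ_MAP = 5.736, E[λ|data] = 5.925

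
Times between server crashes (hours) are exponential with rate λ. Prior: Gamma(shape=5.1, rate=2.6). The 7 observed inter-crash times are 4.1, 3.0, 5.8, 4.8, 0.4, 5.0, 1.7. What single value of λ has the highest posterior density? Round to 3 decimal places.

Σ times = 24.8. Posterior: Gamma(shape = 5.1+7 = 12.1, rate = 2.6+24.8 = 27.4).
Mode = (α−1)/β = 11.1/27.4 = 0.405.
Mean = α/β = 12.1/27.4 = 0.442.
This is the posterior mode — the MAP estimate.

0.405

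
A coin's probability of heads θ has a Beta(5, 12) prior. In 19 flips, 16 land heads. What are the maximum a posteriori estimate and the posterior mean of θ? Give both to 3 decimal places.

MAP = 0.588, posterior mean = 0.583

Posterior: Beta(5+16, 12+3) = Beta(21, 15).
Mode = (21−1)/(21+15−2) = 20/34 = 0.588.
Mean = 21/(21+15) = 21/36 = 0.583.
The posterior is left-skewed, so the mode exceeds the mean.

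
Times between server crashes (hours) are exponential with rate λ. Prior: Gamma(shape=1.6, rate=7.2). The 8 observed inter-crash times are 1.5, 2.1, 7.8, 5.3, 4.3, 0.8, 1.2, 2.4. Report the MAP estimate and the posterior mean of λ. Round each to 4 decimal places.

MAP: 0.2638. Posterior mean: 0.2945.

Σ times = 25.4. Posterior: Gamma(shape = 1.6+8 = 9.6, rate = 7.2+25.4 = 32.6).
Mode = (α−1)/β = 8.6/32.6 = 0.2638.
Mean = α/β = 9.6/32.6 = 0.2945.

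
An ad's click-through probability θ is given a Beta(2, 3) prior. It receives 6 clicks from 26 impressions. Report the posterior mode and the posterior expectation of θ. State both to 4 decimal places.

θ_MAP = 0.2414, E[θ|data] = 0.2581

Posterior: Beta(2+6, 3+20) = Beta(8, 23).
Mode = (8−1)/(8+23−2) = 7/29 = 0.2414.
Mean = 8/(8+23) = 8/31 = 0.2581.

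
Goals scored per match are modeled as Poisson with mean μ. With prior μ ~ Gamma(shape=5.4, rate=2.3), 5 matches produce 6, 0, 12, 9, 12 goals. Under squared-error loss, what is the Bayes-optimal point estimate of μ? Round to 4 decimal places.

6.0822

Σ counts = 39. Posterior: Gamma(shape = 5.4+39 = 44.4, rate = 2.3+5 = 7.3).
Mode = (α−1)/β = 43.4/7.3 = 5.9452.
Mean = α/β = 44.4/7.3 = 6.0822.
Squared-error loss ⇒ the optimal estimator is the posterior mean.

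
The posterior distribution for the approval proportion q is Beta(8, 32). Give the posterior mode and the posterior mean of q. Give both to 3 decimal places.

Mode = (8−1)/(8+32−2) = 7/38 = 0.184.
Mean = 8/(8+32) = 8/40 = 0.200.
The mean is pulled above the mode by the posterior's right skew.

posterior mode = 0.184, posterior mean = 0.200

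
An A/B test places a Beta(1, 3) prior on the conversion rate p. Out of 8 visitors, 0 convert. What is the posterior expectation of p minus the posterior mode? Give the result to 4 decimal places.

0.0833

Posterior: Beta(1+0, 3+8) = Beta(1, 11).
Since α = 1 ≤ 1 and β > 1, the Beta density is monotone decreasing on [0,1]; the mode is at 0.
Mean = 1/(1+11) = 0.0833.
Difference = 0.0833 − 0.0000 = 0.0833.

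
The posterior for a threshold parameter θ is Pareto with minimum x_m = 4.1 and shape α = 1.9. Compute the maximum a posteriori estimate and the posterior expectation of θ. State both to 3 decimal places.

MAP: 4.100. Posterior mean: 8.656.

The Pareto density is strictly decreasing on [x_m, ∞), so the mode is x_m = 4.100.
Mean = α·x_m/(α−1) = 1.9·4.1/0.9 = 8.656.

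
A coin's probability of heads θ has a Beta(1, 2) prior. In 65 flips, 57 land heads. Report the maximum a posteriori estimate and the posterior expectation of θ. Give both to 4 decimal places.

Posterior: Beta(1+57, 2+8) = Beta(58, 10).
Mode = (58−1)/(58+10−2) = 57/66 = 0.8636.
Mean = 58/(58+10) = 58/68 = 0.8529.
The posterior is left-skewed, so the mode exceeds the mean.

θ_MAP = 0.8636, E[θ|data] = 0.8529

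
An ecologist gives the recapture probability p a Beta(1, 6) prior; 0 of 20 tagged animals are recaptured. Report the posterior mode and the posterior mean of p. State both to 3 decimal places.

p_MAP = 0.000, E[p|data] = 0.037

Posterior: Beta(1+0, 6+20) = Beta(1, 26).
Since α = 1 ≤ 1 and β > 1, the Beta density is monotone decreasing on [0,1]; the mode is at 0.
Mean = 1/(1+26) = 0.037.
Mean > mode: the posterior has a right tail.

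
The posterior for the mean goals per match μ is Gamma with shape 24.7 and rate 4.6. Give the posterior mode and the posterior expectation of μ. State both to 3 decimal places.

MAP = 5.152, posterior mean = 5.370

Mode = (α−1)/β = 23.7/4.6 = 5.152.
Mean = α/β = 24.7/4.6 = 5.370.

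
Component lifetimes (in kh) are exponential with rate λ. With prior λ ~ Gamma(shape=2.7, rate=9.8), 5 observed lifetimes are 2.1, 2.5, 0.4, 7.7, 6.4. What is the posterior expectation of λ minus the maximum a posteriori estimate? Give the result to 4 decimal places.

0.0346

Σ times = 19.1. Posterior: Gamma(shape = 2.7+5 = 7.7, rate = 9.8+19.1 = 28.9).
Mode = (α−1)/β = 6.7/28.9 = 0.2318.
Mean = α/β = 7.7/28.9 = 0.2664.
Difference = 0.2664 − 0.2318 = 0.0346.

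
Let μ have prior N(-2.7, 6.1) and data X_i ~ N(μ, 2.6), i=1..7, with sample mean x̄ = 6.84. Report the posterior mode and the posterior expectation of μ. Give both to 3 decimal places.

Posterior for μ is Normal. Precision-weighted mean: (1/6.1·-2.7 + 7/2.6·6.84) / (1/6.1 + 7/2.6) = 6.292.
A Normal posterior is symmetric, so mode = mean.

MAP: 6.292. Posterior mean: 6.292.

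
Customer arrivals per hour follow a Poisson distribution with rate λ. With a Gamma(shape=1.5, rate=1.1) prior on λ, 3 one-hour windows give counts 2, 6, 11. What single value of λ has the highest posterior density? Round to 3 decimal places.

Σ counts = 19. Posterior: Gamma(shape = 1.5+19 = 20.5, rate = 1.1+3 = 4.1).
Mode = (α−1)/β = 19.5/4.1 = 4.756.
Mean = α/β = 20.5/4.1 = 5.000.
This is the posterior mode — the MAP estimate.

4.756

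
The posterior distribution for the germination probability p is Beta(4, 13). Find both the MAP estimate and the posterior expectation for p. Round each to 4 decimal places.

MAP = 0.2000, posterior mean = 0.2353

Mode = (4−1)/(4+13−2) = 3/15 = 0.2000.
Mean = 4/(4+13) = 4/17 = 0.2353.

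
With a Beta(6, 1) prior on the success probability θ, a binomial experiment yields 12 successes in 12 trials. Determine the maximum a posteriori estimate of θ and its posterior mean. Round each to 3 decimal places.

MAP = 1.000; posterior mean = 0.947

Posterior: Beta(6+12, 1+0) = Beta(18, 1).
Since β = 1 ≤ 1 and α > 1, the Beta density is monotone increasing on [0,1]; the mode is at 1.
Mean = 18/(18+1) = 0.947.
The posterior is left-skewed, so the mode exceeds the mean.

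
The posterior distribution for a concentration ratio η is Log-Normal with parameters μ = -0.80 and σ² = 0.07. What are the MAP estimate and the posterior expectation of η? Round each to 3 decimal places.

MAP = 0.419; posterior mean = 0.465

Mode = exp(μ − σ²) = exp(-0.87) = 0.419.
Mean = exp(μ + σ²/2) = exp(-0.765) = 0.465.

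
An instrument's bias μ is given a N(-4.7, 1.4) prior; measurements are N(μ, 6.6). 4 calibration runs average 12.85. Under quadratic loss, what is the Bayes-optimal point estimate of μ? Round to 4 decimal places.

Posterior for μ is Normal. Precision-weighted mean: (1/1.4·-4.7 + 4/6.6·12.85) / (1/1.4 + 4/6.6) = 3.3557.
A Normal posterior is symmetric, so mode = mean.
Quadratic loss ⇒ the optimal estimator is the posterior mean.

3.3557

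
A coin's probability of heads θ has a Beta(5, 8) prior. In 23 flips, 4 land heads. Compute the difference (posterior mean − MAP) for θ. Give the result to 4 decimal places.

Posterior: Beta(5+4, 8+19) = Beta(9, 27).
Mode = (9−1)/(9+27−2) = 8/34 = 0.2353.
Mean = 9/(9+27) = 9/36 = 0.2500.
Difference = 0.2500 − 0.2353 = 0.0147.

0.0147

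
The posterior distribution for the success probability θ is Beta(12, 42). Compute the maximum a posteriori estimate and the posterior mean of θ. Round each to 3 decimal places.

Mode = (12−1)/(12+42−2) = 11/52 = 0.212.
Mean = 12/(12+42) = 12/54 = 0.222.

MAP = 0.212; posterior mean = 0.222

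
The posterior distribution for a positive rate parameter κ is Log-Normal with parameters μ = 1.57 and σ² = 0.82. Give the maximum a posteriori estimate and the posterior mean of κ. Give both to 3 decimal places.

MAP: 2.117. Posterior mean: 7.243.

Mode = exp(μ − σ²) = exp(0.75) = 2.117.
Mean = exp(μ + σ²/2) = exp(1.980) = 7.243.
The posterior is right-skewed, so the mean exceeds the mode.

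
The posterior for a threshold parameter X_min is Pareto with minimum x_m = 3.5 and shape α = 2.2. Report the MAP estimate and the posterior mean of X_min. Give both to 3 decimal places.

The Pareto density is strictly decreasing on [x_m, ∞), so the mode is x_m = 3.500.
Mean = α·x_m/(α−1) = 2.2·3.5/1.2 = 6.417.
The mean is pulled above the mode by the posterior's right skew.

MAP estimate = 3.500, posterior mean = 6.417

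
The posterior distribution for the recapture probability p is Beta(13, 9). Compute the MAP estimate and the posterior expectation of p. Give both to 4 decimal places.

Mode = (13−1)/(13+9−2) = 12/20 = 0.6000.
Mean = 13/(13+9) = 13/22 = 0.5909.
The mean is pulled below the mode by the posterior's left skew.

MAP: 0.6000. Posterior mean: 0.5909.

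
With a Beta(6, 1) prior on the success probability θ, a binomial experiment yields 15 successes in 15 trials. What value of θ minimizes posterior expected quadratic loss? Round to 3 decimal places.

Posterior: Beta(6+15, 1+0) = Beta(21, 1).
Since β = 1 ≤ 1 and α > 1, the Beta density is monotone increasing on [0,1]; the mode is at 1.
Mean = 21/(21+1) = 0.955.
Quadratic loss ⇒ the optimal estimator is the posterior mean.

0.955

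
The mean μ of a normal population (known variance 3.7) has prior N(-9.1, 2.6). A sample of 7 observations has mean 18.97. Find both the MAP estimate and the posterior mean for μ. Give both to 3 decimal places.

MAP = 14.228; posterior mean = 14.228

Posterior for μ is Normal. Precision-weighted mean: (1/2.6·-9.1 + 7/3.7·18.97) / (1/2.6 + 7/3.7) = 14.228.
A Normal posterior is symmetric, so mode = mean.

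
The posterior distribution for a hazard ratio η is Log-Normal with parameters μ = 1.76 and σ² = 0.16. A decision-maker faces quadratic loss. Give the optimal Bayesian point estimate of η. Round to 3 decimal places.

Mode = exp(μ − σ²) = exp(1.60) = 4.953.
Mean = exp(μ + σ²/2) = exp(1.840) = 6.297.
Quadratic loss ⇒ the optimal estimator is the posterior mean.

6.297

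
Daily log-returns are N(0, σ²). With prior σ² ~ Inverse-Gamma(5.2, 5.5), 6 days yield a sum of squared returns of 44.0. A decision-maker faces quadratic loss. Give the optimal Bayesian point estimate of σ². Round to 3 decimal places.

Posterior: Inverse-Gamma(shape = 5.2+6/2 = 8.2, scale = 5.5+44.0/2 = 27.5).
Mode = β/(α+1) = 27.5/9.2 = 2.989.
Mean = β/(α−1) = 27.5/7.2 = 3.819.
Quadratic loss ⇒ the optimal estimator is the posterior mean.

3.819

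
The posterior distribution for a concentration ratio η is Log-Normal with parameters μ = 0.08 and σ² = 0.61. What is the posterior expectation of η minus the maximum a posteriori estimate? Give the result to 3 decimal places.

Mode = exp(μ − σ²) = exp(-0.53) = 0.589.
Mean = exp(μ + σ²/2) = exp(0.385) = 1.470.
Difference = 1.470 − 0.589 = 0.881.

0.881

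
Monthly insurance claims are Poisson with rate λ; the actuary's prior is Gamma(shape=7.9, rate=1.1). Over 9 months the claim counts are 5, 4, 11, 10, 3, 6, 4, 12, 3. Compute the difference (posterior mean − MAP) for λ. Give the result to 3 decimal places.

0.099

Σ counts = 58. Posterior: Gamma(shape = 7.9+58 = 65.9, rate = 1.1+9 = 10.1).
Mode = (α−1)/β = 64.9/10.1 = 6.426.
Mean = α/β = 65.9/10.1 = 6.525.
Difference = 6.525 − 6.426 = 0.099.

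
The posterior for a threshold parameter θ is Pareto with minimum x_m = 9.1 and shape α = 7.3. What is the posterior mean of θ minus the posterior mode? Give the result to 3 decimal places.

The Pareto density is strictly decreasing on [x_m, ∞), so the mode is x_m = 9.100.
Mean = α·x_m/(α−1) = 7.3·9.1/6.3 = 10.544.
Difference = 10.544 − 9.100 = 1.444.

1.444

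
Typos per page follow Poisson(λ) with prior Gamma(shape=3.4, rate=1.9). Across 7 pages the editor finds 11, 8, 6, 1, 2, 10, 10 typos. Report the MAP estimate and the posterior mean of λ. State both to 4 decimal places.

MAP = 5.6629; posterior mean = 5.7753

Σ counts = 48. Posterior: Gamma(shape = 3.4+48 = 51.4, rate = 1.9+7 = 8.9).
Mode = (α−1)/β = 50.4/8.9 = 5.6629.
Mean = α/β = 51.4/8.9 = 5.7753.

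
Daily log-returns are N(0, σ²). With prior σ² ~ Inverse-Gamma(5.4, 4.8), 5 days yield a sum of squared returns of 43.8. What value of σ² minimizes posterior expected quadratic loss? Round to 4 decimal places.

Posterior: Inverse-Gamma(shape = 5.4+5/2 = 7.9, scale = 4.8+43.8/2 = 26.7).
Mode = β/(α+1) = 26.7/8.9 = 3.0000.
Mean = β/(α−1) = 26.7/6.9 = 3.8696.
Quadratic loss ⇒ the optimal estimator is the posterior mean.

3.8696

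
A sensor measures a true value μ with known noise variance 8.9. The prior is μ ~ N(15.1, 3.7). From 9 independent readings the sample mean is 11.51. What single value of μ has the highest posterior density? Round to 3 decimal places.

Posterior for μ is Normal. Precision-weighted mean: (1/3.7·15.1 + 9/8.9·11.51) / (1/3.7 + 9/8.9) = 12.267.
A Normal posterior is symmetric, so mode = mean.
This is the posterior mode — the MAP estimate.

12.267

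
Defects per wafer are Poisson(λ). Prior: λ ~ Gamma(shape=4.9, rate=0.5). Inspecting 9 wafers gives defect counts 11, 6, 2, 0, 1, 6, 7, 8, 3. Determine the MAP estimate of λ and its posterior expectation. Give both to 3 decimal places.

λ_MAP = 5.042, E[λ|data] = 5.147

Σ counts = 44. Posterior: Gamma(shape = 4.9+44 = 48.9, rate = 0.5+9 = 9.5).
Mode = (α−1)/β = 47.9/9.5 = 5.042.
Mean = α/β = 48.9/9.5 = 5.147.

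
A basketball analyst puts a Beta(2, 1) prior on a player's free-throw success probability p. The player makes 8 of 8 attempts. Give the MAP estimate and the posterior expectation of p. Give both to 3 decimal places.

p_MAP = 1.000, E[p|data] = 0.909

Posterior: Beta(2+8, 1+0) = Beta(10, 1).
Since β = 1 ≤ 1 and α > 1, the Beta density is monotone increasing on [0,1]; the mode is at 1.
Mean = 10/(10+1) = 0.909.
The posterior is left-skewed, so the mode exceeds the mean.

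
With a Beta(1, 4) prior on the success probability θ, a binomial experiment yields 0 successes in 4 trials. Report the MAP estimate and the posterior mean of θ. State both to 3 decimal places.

Posterior: Beta(1+0, 4+4) = Beta(1, 8).
Since α = 1 ≤ 1 and β > 1, the Beta density is monotone decreasing on [0,1]; the mode is at 0.
Mean = 1/(1+8) = 0.111.
The posterior is right-skewed, so the mean exceeds the mode.

MAP = 0.000; posterior mean = 0.111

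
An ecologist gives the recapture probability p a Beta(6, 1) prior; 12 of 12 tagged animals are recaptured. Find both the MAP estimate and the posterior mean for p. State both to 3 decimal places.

Posterior: Beta(6+12, 1+0) = Beta(18, 1).
Since β = 1 ≤ 1 and α > 1, the Beta density is monotone increasing on [0,1]; the mode is at 1.
Mean = 18/(18+1) = 0.947.
The mean is pulled below the mode by the posterior's left skew.

MAP = 1.000; posterior mean = 0.947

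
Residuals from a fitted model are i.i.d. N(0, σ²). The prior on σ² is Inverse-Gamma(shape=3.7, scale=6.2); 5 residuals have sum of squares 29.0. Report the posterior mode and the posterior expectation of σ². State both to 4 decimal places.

Posterior: Inverse-Gamma(shape = 3.7+5/2 = 6.2, scale = 6.2+29.0/2 = 20.7).
Mode = β/(α+1) = 20.7/7.2 = 2.8750.
Mean = β/(α−1) = 20.7/5.2 = 3.9808.

MAP: 2.8750. Posterior mean: 3.9808.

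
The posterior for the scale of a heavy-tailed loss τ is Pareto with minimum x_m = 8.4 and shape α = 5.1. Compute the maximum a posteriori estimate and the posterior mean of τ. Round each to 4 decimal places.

The Pareto density is strictly decreasing on [x_m, ∞), so the mode is x_m = 8.4000.
Mean = α·x_m/(α−1) = 5.1·8.4/4.1 = 10.4488.
Mean > mode: the posterior has a right tail.

MAP = 8.4000; posterior mean = 10.4488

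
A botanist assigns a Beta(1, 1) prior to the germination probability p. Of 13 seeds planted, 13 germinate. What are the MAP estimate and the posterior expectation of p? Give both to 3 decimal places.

MAP = 1.000; posterior mean = 0.933

Posterior: Beta(1+13, 1+0) = Beta(14, 1).
Since β = 1 ≤ 1 and α > 1, the Beta density is monotone increasing on [0,1]; the mode is at 1.
Mean = 14/(14+1) = 0.933.
The mean is pulled below the mode by the posterior's left skew.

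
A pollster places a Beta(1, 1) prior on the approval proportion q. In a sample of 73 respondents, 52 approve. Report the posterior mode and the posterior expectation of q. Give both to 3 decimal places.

Posterior: Beta(1+52, 1+21) = Beta(53, 22).
Mode = (53−1)/(53+22−2) = 52/73 = 0.712.
Mean = 53/(53+22) = 53/75 = 0.707.

MAP = 0.712; posterior mean = 0.707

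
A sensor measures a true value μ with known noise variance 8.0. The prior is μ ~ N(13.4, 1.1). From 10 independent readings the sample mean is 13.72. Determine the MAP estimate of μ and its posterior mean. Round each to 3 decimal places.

Posterior for μ is Normal. Precision-weighted mean: (1/1.1·13.4 + 10/8.0·13.72) / (1/1.1 + 10/8.0) = 13.585.
A Normal posterior is symmetric, so mode = mean.

MAP: 13.585. Posterior mean: 13.585.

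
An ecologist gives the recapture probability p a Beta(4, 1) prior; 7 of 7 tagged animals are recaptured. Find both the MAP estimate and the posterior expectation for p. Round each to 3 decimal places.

MAP = 1.000; posterior mean = 0.917

Posterior: Beta(4+7, 1+0) = Beta(11, 1).
Since β = 1 ≤ 1 and α > 1, the Beta density is monotone increasing on [0,1]; the mode is at 1.
Mean = 11/(11+1) = 0.917.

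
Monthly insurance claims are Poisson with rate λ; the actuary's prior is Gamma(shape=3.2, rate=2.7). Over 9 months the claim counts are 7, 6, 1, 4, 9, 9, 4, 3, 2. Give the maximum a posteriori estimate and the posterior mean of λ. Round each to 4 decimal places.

maximum a posteriori estimate = 4.0342, posterior mean = 4.1197

Σ counts = 45. Posterior: Gamma(shape = 3.2+45 = 48.2, rate = 2.7+9 = 11.7).
Mode = (α−1)/β = 47.2/11.7 = 4.0342.
Mean = α/β = 48.2/11.7 = 4.1197.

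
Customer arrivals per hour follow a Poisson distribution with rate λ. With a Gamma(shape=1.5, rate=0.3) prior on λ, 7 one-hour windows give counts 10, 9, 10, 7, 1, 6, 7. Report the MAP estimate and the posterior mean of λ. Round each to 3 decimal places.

λ_MAP = 6.918, E[λ|data] = 7.055

Σ counts = 50. Posterior: Gamma(shape = 1.5+50 = 51.5, rate = 0.3+7 = 7.3).
Mode = (α−1)/β = 50.5/7.3 = 6.918.
Mean = α/β = 51.5/7.3 = 7.055.
Right-skewed posterior ⇒ mode < mean.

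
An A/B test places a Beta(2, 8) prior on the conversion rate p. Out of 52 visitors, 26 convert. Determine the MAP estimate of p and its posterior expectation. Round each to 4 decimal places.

Posterior: Beta(2+26, 8+26) = Beta(28, 34).
Mode = (28−1)/(28+34−2) = 27/60 = 0.4500.
Mean = 28/(28+34) = 28/62 = 0.4516.
Mean > mode: the posterior has a right tail.

p_MAP = 0.4500, E[p|data] = 0.4516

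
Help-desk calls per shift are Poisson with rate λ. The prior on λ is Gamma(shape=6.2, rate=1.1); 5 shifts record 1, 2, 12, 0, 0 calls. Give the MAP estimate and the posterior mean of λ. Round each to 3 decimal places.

Σ counts = 15. Posterior: Gamma(shape = 6.2+15 = 21.2, rate = 1.1+5 = 6.1).
Mode = (α−1)/β = 20.2/6.1 = 3.311.
Mean = α/β = 21.2/6.1 = 3.475.

MAP = 3.311, posterior mean = 3.475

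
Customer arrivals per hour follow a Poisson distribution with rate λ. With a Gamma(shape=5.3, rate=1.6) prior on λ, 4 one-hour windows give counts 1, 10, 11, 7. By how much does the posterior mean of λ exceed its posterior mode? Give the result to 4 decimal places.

0.1786

Σ counts = 29. Posterior: Gamma(shape = 5.3+29 = 34.3, rate = 1.6+4 = 5.6).
Mode = (α−1)/β = 33.3/5.6 = 5.9464.
Mean = α/β = 34.3/5.6 = 6.1250.
Difference = 6.1250 − 5.9464 = 0.1786.
The posterior is right-skewed, so the mean exceeds the mode.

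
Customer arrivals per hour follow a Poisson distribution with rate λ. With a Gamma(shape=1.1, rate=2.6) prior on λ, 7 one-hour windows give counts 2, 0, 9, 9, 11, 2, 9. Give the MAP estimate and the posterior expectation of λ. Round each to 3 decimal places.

Σ counts = 42. Posterior: Gamma(shape = 1.1+42 = 43.1, rate = 2.6+7 = 9.6).
Mode = (α−1)/β = 42.1/9.6 = 4.385.
Mean = α/β = 43.1/9.6 = 4.490.
The posterior is right-skewed, so the mean exceeds the mode.

MAP: 4.385. Posterior mean: 4.490.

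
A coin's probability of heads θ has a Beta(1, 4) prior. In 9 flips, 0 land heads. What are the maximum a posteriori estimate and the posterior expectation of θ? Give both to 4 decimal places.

MAP: 0.0000. Posterior mean: 0.0714.

Posterior: Beta(1+0, 4+9) = Beta(1, 13).
Since α = 1 ≤ 1 and β > 1, the Beta density is monotone decreasing on [0,1]; the mode is at 0.
Mean = 1/(1+13) = 0.0714.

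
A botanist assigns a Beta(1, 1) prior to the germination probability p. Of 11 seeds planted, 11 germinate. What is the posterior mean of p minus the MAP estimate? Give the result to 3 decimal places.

Posterior: Beta(1+11, 1+0) = Beta(12, 1).
Since β = 1 ≤ 1 and α > 1, the Beta density is monotone increasing on [0,1]; the mode is at 1.
Mean = 12/(12+1) = 0.923.
Difference = 0.923 − 1.000 = -0.077.

-0.077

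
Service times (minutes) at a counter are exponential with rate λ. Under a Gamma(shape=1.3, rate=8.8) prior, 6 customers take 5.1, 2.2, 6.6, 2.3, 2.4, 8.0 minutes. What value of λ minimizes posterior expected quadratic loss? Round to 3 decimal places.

0.206

Σ times = 26.6. Posterior: Gamma(shape = 1.3+6 = 7.3, rate = 8.8+26.6 = 35.4).
Mode = (α−1)/β = 6.3/35.4 = 0.178.
Mean = α/β = 7.3/35.4 = 0.206.
Quadratic loss ⇒ the optimal estimator is the posterior mean.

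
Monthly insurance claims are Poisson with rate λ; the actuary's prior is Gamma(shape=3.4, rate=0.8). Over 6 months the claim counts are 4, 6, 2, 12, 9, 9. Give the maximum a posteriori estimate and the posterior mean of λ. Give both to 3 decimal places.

MAP = 6.529, posterior mean = 6.676

Σ counts = 42. Posterior: Gamma(shape = 3.4+42 = 45.4, rate = 0.8+6 = 6.8).
Mode = (α−1)/β = 44.4/6.8 = 6.529.
Mean = α/β = 45.4/6.8 = 6.676.
Mean > mode: the posterior has a right tail.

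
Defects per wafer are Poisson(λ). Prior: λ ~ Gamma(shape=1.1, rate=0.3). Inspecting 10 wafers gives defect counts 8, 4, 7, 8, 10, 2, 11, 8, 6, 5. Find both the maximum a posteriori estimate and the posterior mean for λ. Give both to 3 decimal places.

Σ counts = 69. Posterior: Gamma(shape = 1.1+69 = 70.1, rate = 0.3+10 = 10.3).
Mode = (α−1)/β = 69.1/10.3 = 6.709.
Mean = α/β = 70.1/10.3 = 6.806.
The posterior is right-skewed, so the mean exceeds the mode.

maximum a posteriori estimate = 6.709, posterior mean = 6.806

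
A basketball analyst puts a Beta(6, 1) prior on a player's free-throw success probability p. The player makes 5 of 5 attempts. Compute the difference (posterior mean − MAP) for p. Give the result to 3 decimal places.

-0.083

Posterior: Beta(6+5, 1+0) = Beta(11, 1).
Since β = 1 ≤ 1 and α > 1, the Beta density is monotone increasing on [0,1]; the mode is at 1.
Mean = 11/(11+1) = 0.917.
Difference = 0.917 − 1.000 = -0.083.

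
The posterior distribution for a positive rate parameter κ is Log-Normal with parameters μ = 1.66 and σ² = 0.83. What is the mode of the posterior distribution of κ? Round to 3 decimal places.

2.293

Mode = exp(μ − σ²) = exp(0.83) = 2.293.
Mean = exp(μ + σ²/2) = exp(2.075) = 7.965.
This is the posterior mode — the MAP estimate.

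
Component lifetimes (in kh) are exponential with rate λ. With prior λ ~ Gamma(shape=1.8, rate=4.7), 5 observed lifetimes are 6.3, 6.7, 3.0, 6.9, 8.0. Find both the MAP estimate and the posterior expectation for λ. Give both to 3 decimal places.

Σ times = 30.9. Posterior: Gamma(shape = 1.8+5 = 6.8, rate = 4.7+30.9 = 35.6).
Mode = (α−1)/β = 5.8/35.6 = 0.163.
Mean = α/β = 6.8/35.6 = 0.191.

MAP estimate = 0.163, posterior expectation = 0.191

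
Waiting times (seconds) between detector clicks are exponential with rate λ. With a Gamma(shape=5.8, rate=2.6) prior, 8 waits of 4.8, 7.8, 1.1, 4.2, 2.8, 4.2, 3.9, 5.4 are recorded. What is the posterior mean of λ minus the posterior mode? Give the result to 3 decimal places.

Σ times = 34.2. Posterior: Gamma(shape = 5.8+8 = 13.8, rate = 2.6+34.2 = 36.8).
Mode = (α−1)/β = 12.8/36.8 = 0.348.
Mean = α/β = 13.8/36.8 = 0.375.
Difference = 0.375 − 0.348 = 0.027.

0.027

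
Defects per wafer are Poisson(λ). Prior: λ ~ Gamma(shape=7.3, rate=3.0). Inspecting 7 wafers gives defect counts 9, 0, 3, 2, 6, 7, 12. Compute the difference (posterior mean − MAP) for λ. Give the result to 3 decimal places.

Σ counts = 39. Posterior: Gamma(shape = 7.3+39 = 46.3, rate = 3.0+7 = 10.0).
Mode = (α−1)/β = 45.3/10.0 = 4.530.
Mean = α/β = 46.3/10.0 = 4.630.
Difference = 4.630 − 4.530 = 0.100.
Right-skewed posterior ⇒ mode < mean.

0.100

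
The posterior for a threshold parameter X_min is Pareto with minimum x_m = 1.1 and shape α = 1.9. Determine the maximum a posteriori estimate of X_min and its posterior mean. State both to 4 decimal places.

The Pareto density is strictly decreasing on [x_m, ∞), so the mode is x_m = 1.1000.
Mean = α·x_m/(α−1) = 1.9·1.1/0.9 = 2.3222.
The mean is pulled above the mode by the posterior's right skew.

X_min_MAP = 1.1000, E[X_min|data] = 2.3222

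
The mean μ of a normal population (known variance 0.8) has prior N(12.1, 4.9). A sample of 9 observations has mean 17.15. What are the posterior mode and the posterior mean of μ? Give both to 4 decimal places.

μ_MAP = 17.0600, E[μ|data] = 17.0600

Posterior for μ is Normal. Precision-weighted mean: (1/4.9·12.1 + 9/0.8·17.15) / (1/4.9 + 9/0.8) = 17.0600.
A Normal posterior is symmetric, so mode = mean.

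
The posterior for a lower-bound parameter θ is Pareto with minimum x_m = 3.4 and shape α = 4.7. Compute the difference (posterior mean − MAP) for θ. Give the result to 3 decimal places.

The Pareto density is strictly decreasing on [x_m, ∞), so the mode is x_m = 3.400.
Mean = α·x_m/(α−1) = 4.7·3.4/3.7 = 4.319.
Difference = 4.319 − 3.400 = 0.919.

0.919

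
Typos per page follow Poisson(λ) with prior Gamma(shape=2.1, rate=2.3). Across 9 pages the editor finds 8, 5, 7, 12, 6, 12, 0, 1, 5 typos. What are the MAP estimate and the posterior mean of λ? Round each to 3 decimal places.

Σ counts = 56. Posterior: Gamma(shape = 2.1+56 = 58.1, rate = 2.3+9 = 11.3).
Mode = (α−1)/β = 57.1/11.3 = 5.053.
Mean = α/β = 58.1/11.3 = 5.142.
The mean is pulled above the mode by the posterior's right skew.

MAP estimate = 5.053, posterior mean = 5.142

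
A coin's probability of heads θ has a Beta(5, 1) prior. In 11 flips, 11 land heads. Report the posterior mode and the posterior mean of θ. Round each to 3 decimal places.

Posterior: Beta(5+11, 1+0) = Beta(16, 1).
Since β = 1 ≤ 1 and α > 1, the Beta density is monotone increasing on [0,1]; the mode is at 1.
Mean = 16/(16+1) = 0.941.

MAP = 1.000, posterior mean = 0.941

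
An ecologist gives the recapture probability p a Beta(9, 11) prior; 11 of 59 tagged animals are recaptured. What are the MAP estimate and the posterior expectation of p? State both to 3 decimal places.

Posterior: Beta(9+11, 11+48) = Beta(20, 59).
Mode = (20−1)/(20+59−2) = 19/77 = 0.247.
Mean = 20/(20+59) = 20/79 = 0.253.

MAP estimate = 0.247, posterior expectation = 0.253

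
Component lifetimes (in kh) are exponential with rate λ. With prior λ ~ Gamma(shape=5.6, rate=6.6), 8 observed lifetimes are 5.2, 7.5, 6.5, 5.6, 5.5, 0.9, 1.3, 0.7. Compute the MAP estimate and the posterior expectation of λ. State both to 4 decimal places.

MAP = 0.3166, posterior mean = 0.3417

Σ times = 33.2. Posterior: Gamma(shape = 5.6+8 = 13.6, rate = 6.6+33.2 = 39.8).
Mode = (α−1)/β = 12.6/39.8 = 0.3166.
Mean = α/β = 13.6/39.8 = 0.3417.
Right-skewed posterior ⇒ mode < mean.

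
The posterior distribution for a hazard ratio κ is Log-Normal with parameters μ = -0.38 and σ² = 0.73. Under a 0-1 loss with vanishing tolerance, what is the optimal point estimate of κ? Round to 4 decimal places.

0.3296

Mode = exp(μ − σ²) = exp(-1.11) = 0.3296.
Mean = exp(μ + σ²/2) = exp(-0.015) = 0.9851.
This is the posterior mode — the MAP estimate.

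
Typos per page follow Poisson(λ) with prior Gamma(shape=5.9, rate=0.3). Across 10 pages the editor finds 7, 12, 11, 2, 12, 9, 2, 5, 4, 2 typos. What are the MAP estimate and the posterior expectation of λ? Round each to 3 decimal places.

Σ counts = 66. Posterior: Gamma(shape = 5.9+66 = 71.9, rate = 0.3+10 = 10.3).
Mode = (α−1)/β = 70.9/10.3 = 6.883.
Mean = α/β = 71.9/10.3 = 6.981.

MAP = 6.883, posterior mean = 6.981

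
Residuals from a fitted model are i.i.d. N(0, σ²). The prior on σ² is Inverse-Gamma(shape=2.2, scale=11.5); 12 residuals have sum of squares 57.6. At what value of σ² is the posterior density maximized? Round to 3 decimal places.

4.380

Posterior: Inverse-Gamma(shape = 2.2+12/2 = 8.2, scale = 11.5+57.6/2 = 40.3).
Mode = β/(α+1) = 40.3/9.2 = 4.380.
Mean = β/(α−1) = 40.3/7.2 = 5.597.
This is the posterior mode — the MAP estimate.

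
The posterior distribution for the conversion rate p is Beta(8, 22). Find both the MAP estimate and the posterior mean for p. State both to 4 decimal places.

MAP = 0.2500; posterior mean = 0.2667

Mode = (8−1)/(8+22−2) = 7/28 = 0.2500.
Mean = 8/(8+22) = 8/30 = 0.2667.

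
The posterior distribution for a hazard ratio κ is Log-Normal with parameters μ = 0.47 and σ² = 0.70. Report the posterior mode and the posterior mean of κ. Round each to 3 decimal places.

MAP = 0.795, posterior mean = 2.270

Mode = exp(μ − σ²) = exp(-0.23) = 0.795.
Mean = exp(μ + σ²/2) = exp(0.820) = 2.270.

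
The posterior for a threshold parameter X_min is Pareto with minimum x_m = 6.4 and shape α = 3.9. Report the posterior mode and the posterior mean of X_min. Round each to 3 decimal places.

The Pareto density is strictly decreasing on [x_m, ∞), so the mode is x_m = 6.400.
Mean = α·x_m/(α−1) = 3.9·6.4/2.9 = 8.607.
Right-skewed posterior ⇒ mode < mean.

MAP = 6.400; posterior mean = 8.607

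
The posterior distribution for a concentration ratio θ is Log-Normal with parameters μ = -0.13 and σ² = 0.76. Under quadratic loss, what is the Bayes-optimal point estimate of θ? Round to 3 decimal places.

1.284

Mode = exp(μ − σ²) = exp(-0.89) = 0.411.
Mean = exp(μ + σ²/2) = exp(0.250) = 1.284.
Quadratic loss ⇒ the optimal estimator is the posterior mean.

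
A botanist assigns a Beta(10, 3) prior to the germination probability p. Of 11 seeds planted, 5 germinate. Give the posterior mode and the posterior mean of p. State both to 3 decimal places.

Posterior: Beta(10+5, 3+6) = Beta(15, 9).
Mode = (15−1)/(15+9−2) = 14/22 = 0.636.
Mean = 15/(15+9) = 15/24 = 0.625.

MAP: 0.636. Posterior mean: 0.625.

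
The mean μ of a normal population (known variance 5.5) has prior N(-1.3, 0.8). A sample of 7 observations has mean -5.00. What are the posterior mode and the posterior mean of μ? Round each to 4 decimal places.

MAP: -3.1667. Posterior mean: -3.1667.

Posterior for μ is Normal. Precision-weighted mean: (1/0.8·-1.3 + 7/5.5·-5.00) / (1/0.8 + 7/5.5) = -3.1667.
A Normal posterior is symmetric, so mode = mean.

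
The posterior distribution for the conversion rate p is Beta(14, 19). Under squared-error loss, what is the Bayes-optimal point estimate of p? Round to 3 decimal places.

Mode = (14−1)/(14+19−2) = 13/31 = 0.419.
Mean = 14/(14+19) = 14/33 = 0.424.
Squared-error loss ⇒ the optimal estimator is the posterior mean.

0.424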